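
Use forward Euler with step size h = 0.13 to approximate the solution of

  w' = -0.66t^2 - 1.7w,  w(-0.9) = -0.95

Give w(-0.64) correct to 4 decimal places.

-0.6815

Euler: w_{n+1} = w_n + h·f(t_n, w_n).
t=-0.900000, w=-0.950000: f=1.080400 → w ← -0.950000 + 0.13·1.080400 = -0.809548
t=-0.770000, w=-0.809548: f=0.984918 → w ← -0.809548 + 0.13·0.984918 = -0.681509
w(-0.64) ≈ -0.6815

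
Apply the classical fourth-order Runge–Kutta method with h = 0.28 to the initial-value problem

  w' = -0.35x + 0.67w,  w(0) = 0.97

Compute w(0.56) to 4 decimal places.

1.3492

RK4: k1 = f(x_n, w_n); k2 = f(x_n + h/2, w_n + (h/2)·k1); k3 = f(x_n + h/2, w_n + (h/2)·k2); k4 = f(x_n + h, w_n + h·k3); w_{n+1} = w_n + (h/6)·(k1 + 2k2 + 2k3 + k4).
x=0.000000, w=0.970000:
  k1 = f(0.000000, 0.970000) = 0.649900
  k2 = f(0.140000, 1.060986) = 0.661861
  k3 = f(0.140000, 1.062660) = 0.662983
  k4 = f(0.280000, 1.155635) = 0.676276
  w ← 0.970000 + (0.28/6)·(k1 + 2k2 + 2k3 + k4) = 1.155540
x=0.280000, w=1.155540:
  k1 = f(0.280000, 1.155540) = 0.676212
  k2 = f(0.420000, 1.250210) = 0.690641
  k3 = f(0.420000, 1.252230) = 0.691994
  k4 = f(0.560000, 1.349299) = 0.708030
  w ← 1.155540 + (0.28/6)·(k1 + 2k2 + 2k3 + k4) = 1.349184
w(0.56) ≈ 1.3492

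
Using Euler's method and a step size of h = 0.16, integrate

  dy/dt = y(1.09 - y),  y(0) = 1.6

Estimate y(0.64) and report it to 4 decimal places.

Euler: y_{n+1} = y_n + h·f(t_n, y_n).
t=0.000000, y=1.600000: f=-0.816000 → y ← 1.600000 + 0.16·(-0.816000) = 1.469440
t=0.160000, y=1.469440: f=-0.557564 → y ← 1.469440 + 0.16·(-0.557564) = 1.380230
t=0.320000, y=1.380230: f=-0.400584 → y ← 1.380230 + 0.16·(-0.400584) = 1.316136
t=0.480000, y=1.316136: f=-0.297626 → y ← 1.316136 + 0.16·(-0.297626) = 1.268516
y(0.64) ≈ 1.2685

1.2685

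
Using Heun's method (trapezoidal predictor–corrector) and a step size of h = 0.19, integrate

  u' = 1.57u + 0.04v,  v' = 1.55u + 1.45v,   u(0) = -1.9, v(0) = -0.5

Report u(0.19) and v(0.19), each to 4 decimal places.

Heun on (u,v): k1 = f(x_n, state_n); k2 = f(x_n + h, state_n + h·k1); state_{n+1} = state_n + (h/2)·(k1 + k2).
0.000000: (-1.900000, -0.500000)
  k1 = (-3.003000, -3.670000)
  predictor → (-2.470570, -1.197300)
  k2 = (-3.926687, -5.565468)
  → (-2.558320, -1.377370)
(u(0.19), v(0.19)) ≈ (-2.5583, -1.3774)

-2.5583, -1.3774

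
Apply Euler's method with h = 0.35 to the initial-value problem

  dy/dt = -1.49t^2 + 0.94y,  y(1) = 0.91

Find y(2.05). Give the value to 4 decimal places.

-1.5553

Euler: y_{n+1} = y_n + h·f(t_n, y_n).
t=1.000000, y=0.910000: f=-0.634600 → y ← 0.910000 + 0.35·(-0.634600) = 0.687890
t=1.350000, y=0.687890: f=-2.068908 → y ← 0.687890 + 0.35·(-2.068908) = -0.036228
t=1.700000, y=-0.036228: f=-4.340154 → y ← -0.036228 + 0.35·(-4.340154) = -1.555282
y(2.05) ≈ -1.5553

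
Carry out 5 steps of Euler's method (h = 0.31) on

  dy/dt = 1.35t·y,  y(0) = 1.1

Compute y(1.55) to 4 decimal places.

Euler: y_{n+1} = y_n + h·f(t_n, y_n).
t=0.000000, y=1.100000: f=0.000000 → y ← 1.100000 + 0.31·0.000000 = 1.100000
t=0.310000, y=1.100000: f=0.460350 → y ← 1.100000 + 0.31·0.460350 = 1.242708
t=0.620000, y=1.242708: f=1.040147 → y ← 1.242708 + 0.31·1.040147 = 1.565154
t=0.930000, y=1.565154: f=1.965051 → y ← 1.565154 + 0.31·1.965051 = 2.174320
t=1.240000, y=2.174320: f=3.639811 → y ← 2.174320 + 0.31·3.639811 = 3.302661
y(1.55) ≈ 3.3027

3.3027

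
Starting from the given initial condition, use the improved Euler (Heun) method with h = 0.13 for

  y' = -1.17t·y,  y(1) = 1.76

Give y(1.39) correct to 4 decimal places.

Heun: k1 = f(t_n, y_n); k2 = f(t_n + h, y_n + h·k1); y_{n+1} = y_n + (h/2)·(k1 + k2).
t=1.000000, y=1.760000:
  k1 = f(1.000000, 1.760000) = -2.059200
  k2 = f(1.130000, 1.492304) = -1.972975
  y ← 1.760000 + (0.13/2)·(-2.059200 + (-1.972975)) = 1.497909
t=1.130000, y=1.497909:
  k1 = f(1.130000, 1.497909) = -1.980385
  k2 = f(1.260000, 1.240459) = -1.828684
  y ← 1.497909 + (0.13/2)·(-1.980385 + (-1.828684)) = 1.250319
t=1.260000, y=1.250319:
  k1 = f(1.260000, 1.250319) = -1.843220
  k2 = f(1.390000, 1.010700) = -1.643702
  y ← 1.250319 + (0.13/2)·(-1.843220 + (-1.643702)) = 1.023669
y(1.39) ≈ 1.0237

1.0237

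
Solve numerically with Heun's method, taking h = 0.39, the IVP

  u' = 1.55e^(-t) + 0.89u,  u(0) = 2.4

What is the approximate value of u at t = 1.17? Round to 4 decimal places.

8.7649

Heun: k1 = f(t_n, u_n); k2 = f(t_n + h, u_n + h·k1); u_{n+1} = u_n + (h/2)·(k1 + k2).
t=0.000000, u=2.400000:
  k1 = f(0.000000, 2.400000) = 3.686000
  k2 = f(0.390000, 3.837540) = 4.464849
  u ← 2.400000 + (0.39/2)·(3.686000 + 4.464849) = 3.989416
t=0.390000, u=3.989416:
  k1 = f(0.390000, 3.989416) = 4.600018
  k2 = f(0.780000, 5.783423) = 5.857775
  u ← 3.989416 + (0.39/2)·(4.600018 + 5.857775) = 6.028685
t=0.780000, u=6.028685:
  k1 = f(0.780000, 6.028685) = 6.076059
  k2 = f(1.170000, 8.398348) = 7.955599
  u ← 6.028685 + (0.39/2)·(6.076059 + 7.955599) = 8.764858
u(1.17) ≈ 8.7649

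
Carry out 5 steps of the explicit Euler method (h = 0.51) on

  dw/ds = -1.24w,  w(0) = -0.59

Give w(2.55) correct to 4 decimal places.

Euler: w_{n+1} = w_n + h·f(s_n, w_n).
s=0.000000, w=-0.590000: f=0.731600 → w ← -0.590000 + 0.51·0.731600 = -0.216884
s=0.510000, w=-0.216884: f=0.268936 → w ← -0.216884 + 0.51·0.268936 = -0.079727
s=1.020000, w=-0.079727: f=0.098861 → w ← -0.079727 + 0.51·0.098861 = -0.029307
s=1.530000, w=-0.029307: f=0.036341 → w ← -0.029307 + 0.51·0.036341 = -0.010773
s=2.040000, w=-0.010773: f=0.013359 → w ← -0.010773 + 0.51·0.013359 = -0.003960
w(2.55) ≈ -0.0040

-0.0040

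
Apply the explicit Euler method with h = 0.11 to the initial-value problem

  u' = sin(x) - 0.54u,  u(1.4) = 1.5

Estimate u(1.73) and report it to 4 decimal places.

1.5573

Euler: u_{n+1} = u_n + h·f(x_n, u_n).
x=1.400000, u=1.500000: f=0.175450 → u ← 1.500000 + 0.11·0.175450 = 1.519299
x=1.510000, u=1.519299: f=0.177731 → u ← 1.519299 + 0.11·0.177731 = 1.538850
x=1.620000, u=1.538850: f=0.167811 → u ← 1.538850 + 0.11·0.167811 = 1.557309
u(1.73) ≈ 1.5573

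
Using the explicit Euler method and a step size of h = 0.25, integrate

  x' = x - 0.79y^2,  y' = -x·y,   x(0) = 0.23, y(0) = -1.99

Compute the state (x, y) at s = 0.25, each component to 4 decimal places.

Euler on (x,y): x_{n+1} = x_n + h·x', y_{n+1} = y_n + h·y'.
0.000000: (0.230000, -1.990000); f=(-2.898479, 0.457700) → (-0.494620, -1.875575)
(x(0.25), y(0.25)) ≈ (-0.4946, -1.8756)

-0.4946, -1.8756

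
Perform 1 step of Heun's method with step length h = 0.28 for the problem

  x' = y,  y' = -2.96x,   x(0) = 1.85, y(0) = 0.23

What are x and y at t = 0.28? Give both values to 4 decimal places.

Heun on (x,y): k1 = f(t_n, state_n); k2 = f(t_n + h, state_n + h·k1); state_{n+1} = state_n + (h/2)·(k1 + k2).
0.000000: (1.850000, 0.230000)
  k1 = (0.230000, -5.476000)
  predictor → (1.914400, -1.303280)
  k2 = (-1.303280, -5.666624)
  → (1.699741, -1.329967)
(x(0.28), y(0.28)) ≈ (1.6997, -1.3300)

1.6997, -1.3300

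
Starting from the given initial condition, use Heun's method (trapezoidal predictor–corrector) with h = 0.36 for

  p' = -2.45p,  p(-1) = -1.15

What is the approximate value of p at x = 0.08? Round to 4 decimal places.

-0.1498

Heun: k1 = f(x_n, p_n); k2 = f(x_n + h, p_n + h·k1); p_{n+1} = p_n + (h/2)·(k1 + k2).
x=-1.000000, p=-1.150000:
  k1 = f(-1.000000, -1.150000) = 2.817500
  k2 = f(-0.640000, -0.135700) = 0.332465
  p ← -1.150000 + (0.36/2)·(2.817500 + 0.332465) = -0.583006
x=-0.640000, p=-0.583006:
  k1 = f(-0.640000, -0.583006) = 1.428365
  k2 = f(-0.280000, -0.068795) = 0.168547
  p ← -0.583006 + (0.36/2)·(1.428365 + 0.168547) = -0.295562
x=-0.280000, p=-0.295562:
  k1 = f(-0.280000, -0.295562) = 0.724127
  k2 = f(0.080000, -0.034876) = 0.085447
  p ← -0.295562 + (0.36/2)·(0.724127 + 0.085447) = -0.149839
p(0.08) ≈ -0.1498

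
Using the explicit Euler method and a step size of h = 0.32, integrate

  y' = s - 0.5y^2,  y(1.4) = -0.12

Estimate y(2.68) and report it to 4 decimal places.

Euler: y_{n+1} = y_n + h·f(s_n, y_n).
s=1.400000, y=-0.120000: f=1.392800 → y ← -0.120000 + 0.32·1.392800 = 0.325696
s=1.720000, y=0.325696: f=1.666961 → y ← 0.325696 + 0.32·1.666961 = 0.859124
s=2.040000, y=0.859124: f=1.670953 → y ← 0.859124 + 0.32·1.670953 = 1.393829
s=2.360000, y=1.393829: f=1.388621 → y ← 1.393829 + 0.32·1.388621 = 1.838187
y(2.68) ≈ 1.8382

1.8382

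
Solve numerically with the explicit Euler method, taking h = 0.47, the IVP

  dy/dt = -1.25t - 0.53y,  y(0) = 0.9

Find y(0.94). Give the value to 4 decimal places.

0.2313

Euler: y_{n+1} = y_n + h·f(t_n, y_n).
t=0.000000, y=0.900000: f=-0.477000 → y ← 0.900000 + 0.47·(-0.477000) = 0.675810
t=0.470000, y=0.675810: f=-0.945679 → y ← 0.675810 + 0.47·(-0.945679) = 0.231341
y(0.94) ≈ 0.2313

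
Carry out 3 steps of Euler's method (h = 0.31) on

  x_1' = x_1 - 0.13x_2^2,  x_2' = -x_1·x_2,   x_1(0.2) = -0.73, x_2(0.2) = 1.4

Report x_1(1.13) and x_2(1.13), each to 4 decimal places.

-2.1395, 3.3048

Euler on (x_1,x_2): x_1_{n+1} = x_1_n + h·x_1', x_2_{n+1} = x_2_n + h·x_2'.
0.200000: (-0.730000, 1.400000); f=(-0.984800, 1.022000) → (-1.035288, 1.716820)
0.510000: (-1.035288, 1.716820); f=(-1.418459, 1.777403) → (-1.475010, 2.267815)
0.820000: (-1.475010, 2.267815); f=(-2.143598, 3.345051) → (-2.139526, 3.304781)
(x_1(1.13), x_2(1.13)) ≈ (-2.1395, 3.3048)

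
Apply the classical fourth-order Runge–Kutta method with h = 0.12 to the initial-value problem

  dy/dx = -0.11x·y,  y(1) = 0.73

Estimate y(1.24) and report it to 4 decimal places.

0.7087

RK4: k1 = f(x_n, y_n); k2 = f(x_n + h/2, y_n + (h/2)·k1); k3 = f(x_n + h/2, y_n + (h/2)·k2); k4 = f(x_n + h, y_n + h·k3); y_{n+1} = y_n + (h/6)·(k1 + 2k2 + 2k3 + k4).
x=1.000000, y=0.730000:
  k1 = f(1.000000, 0.730000) = -0.080300
  k2 = f(1.060000, 0.725182) = -0.084556
  k3 = f(1.060000, 0.724927) = -0.084526
  k4 = f(1.120000, 0.719857) = -0.088686
  y ← 0.730000 + (0.12/6)·(k1 + 2k2 + 2k3 + k4) = 0.719857
x=1.120000, y=0.719857:
  k1 = f(1.120000, 0.719857) = -0.088686
  k2 = f(1.180000, 0.714536) = -0.092747
  k3 = f(1.180000, 0.714292) = -0.092715
  k4 = f(1.240000, 0.708731) = -0.096671
  y ← 0.719857 + (0.12/6)·(k1 + 2k2 + 2k3 + k4) = 0.708731
y(1.24) ≈ 0.7087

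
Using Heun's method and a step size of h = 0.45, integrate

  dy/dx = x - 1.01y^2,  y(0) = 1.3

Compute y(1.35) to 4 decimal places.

Heun: k1 = f(x_n, y_n); k2 = f(x_n + h, y_n + h·k1); y_{n+1} = y_n + (h/2)·(k1 + k2).
x=0.000000, y=1.300000:
  k1 = f(0.000000, 1.300000) = -1.706900
  k2 = f(0.450000, 0.531895) = 0.164259
  y ← 1.300000 + (0.45/2)·(-1.706900 + 0.164259) = 0.952906
x=0.450000, y=0.952906:
  k1 = f(0.450000, 0.952906) = -0.467110
  k2 = f(0.900000, 0.742706) = 0.342871
  y ← 0.952906 + (0.45/2)·(-0.467110 + 0.342871) = 0.924952
x=0.900000, y=0.924952:
  k1 = f(0.900000, 0.924952) = 0.035908
  k2 = f(1.350000, 0.941111) = 0.455454
  y ← 0.924952 + (0.45/2)·(0.035908 + 0.455454) = 1.035508
y(1.35) ≈ 1.0355

1.0355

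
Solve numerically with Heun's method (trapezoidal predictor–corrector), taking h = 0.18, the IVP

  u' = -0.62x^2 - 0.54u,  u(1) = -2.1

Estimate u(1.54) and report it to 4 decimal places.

-2.0579

Heun: k1 = f(x_n, u_n); k2 = f(x_n + h, u_n + h·k1); u_{n+1} = u_n + (h/2)·(k1 + k2).
x=1.000000, u=-2.100000:
  k1 = f(1.000000, -2.100000) = 0.514000
  k2 = f(1.180000, -2.007480) = 0.220751
  u ← -2.100000 + (0.18/2)·(0.514000 + 0.220751) = -2.033872
x=1.180000, u=-2.033872:
  k1 = f(1.180000, -2.033872) = 0.235003
  k2 = f(1.360000, -1.991572) = -0.071303
  u ← -2.033872 + (0.18/2)·(0.235003 + (-0.071303)) = -2.019139
x=1.360000, u=-2.019139:
  k1 = f(1.360000, -2.019139) = -0.056417
  k2 = f(1.540000, -2.029294) = -0.374573
  u ← -2.019139 + (0.18/2)·(-0.056417 + (-0.374573)) = -2.057928
u(1.54) ≈ -2.0579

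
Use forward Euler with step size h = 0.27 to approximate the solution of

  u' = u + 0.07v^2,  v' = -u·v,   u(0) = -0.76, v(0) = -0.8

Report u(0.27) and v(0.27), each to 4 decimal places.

-0.9531, -0.9642

Euler on (u,v): u_{n+1} = u_n + h·u', v_{n+1} = v_n + h·v'.
0.000000: (-0.760000, -0.800000); f=(-0.715200, -0.608000) → (-0.953104, -0.964160)
(u(0.27), v(0.27)) ≈ (-0.9531, -0.9642)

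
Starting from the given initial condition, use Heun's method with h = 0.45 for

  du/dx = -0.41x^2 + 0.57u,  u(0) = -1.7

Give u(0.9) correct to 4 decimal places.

Heun: k1 = f(x_n, u_n); k2 = f(x_n + h, u_n + h·k1); u_{n+1} = u_n + (h/2)·(k1 + k2).
x=0.000000, u=-1.700000:
  k1 = f(0.000000, -1.700000) = -0.969000
  k2 = f(0.450000, -2.136050) = -1.300573
  u ← -1.700000 + (0.45/2)·(-0.969000 + (-1.300573)) = -2.210654
x=0.450000, u=-2.210654:
  k1 = f(0.450000, -2.210654) = -1.343098
  k2 = f(0.900000, -2.815048) = -1.936677
  u ← -2.210654 + (0.45/2)·(-1.343098 + (-1.936677)) = -2.948603
u(0.9) ≈ -2.9486

-2.9486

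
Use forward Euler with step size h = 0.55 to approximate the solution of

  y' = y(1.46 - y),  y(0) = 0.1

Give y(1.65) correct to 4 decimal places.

Euler: y_{n+1} = y_n + h·f(x_n, y_n).
x=0.000000, y=0.100000: f=0.136000 → y ← 0.100000 + 0.55·0.136000 = 0.174800
x=0.550000, y=0.174800: f=0.224653 → y ← 0.174800 + 0.55·0.224653 = 0.298359
x=1.100000, y=0.298359: f=0.346586 → y ← 0.298359 + 0.55·0.346586 = 0.488982
y(1.65) ≈ 0.4890

0.4890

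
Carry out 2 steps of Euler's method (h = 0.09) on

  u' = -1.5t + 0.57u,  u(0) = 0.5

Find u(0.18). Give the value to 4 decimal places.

Euler: u_{n+1} = u_n + h·f(t_n, u_n).
t=0.000000, u=0.500000: f=0.285000 → u ← 0.500000 + 0.09·0.285000 = 0.525650
t=0.090000, u=0.525650: f=0.164620 → u ← 0.525650 + 0.09·0.164620 = 0.540466
u(0.18) ≈ 0.5405

0.5405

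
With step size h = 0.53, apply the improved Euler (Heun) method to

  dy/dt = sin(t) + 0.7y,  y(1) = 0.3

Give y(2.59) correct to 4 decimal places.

3.3972

Heun: k1 = f(t_n, y_n); k2 = f(t_n + h, y_n + h·k1); y_{n+1} = y_n + (h/2)·(k1 + k2).
t=1.000000, y=0.300000:
  k1 = f(1.000000, 0.300000) = 1.051471
  k2 = f(1.530000, 0.857280) = 1.599264
  y ← 0.300000 + (0.53/2)·(1.051471 + 1.599264) = 1.002445
t=1.530000, y=1.002445:
  k1 = f(1.530000, 1.002445) = 1.700879
  k2 = f(2.060000, 1.903911) = 2.215445
  y ← 1.002445 + (0.53/2)·(1.700879 + 2.215445) = 2.040271
t=2.060000, y=2.040271:
  k1 = f(2.060000, 2.040271) = 2.310897
  k2 = f(2.590000, 3.265046) = 2.809576
  y ← 2.040271 + (0.53/2)·(2.310897 + 2.809576) = 3.397196
y(2.59) ≈ 3.3972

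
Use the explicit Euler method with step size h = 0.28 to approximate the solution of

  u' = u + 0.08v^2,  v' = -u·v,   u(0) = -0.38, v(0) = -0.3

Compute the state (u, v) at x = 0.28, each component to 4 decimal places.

-0.4844, -0.3319

Euler on (u,v): u_{n+1} = u_n + h·u', v_{n+1} = v_n + h·v'.
0.000000: (-0.380000, -0.300000); f=(-0.372800, -0.114000) → (-0.484384, -0.331920)
(u(0.28), v(0.28)) ≈ (-0.4844, -0.3319)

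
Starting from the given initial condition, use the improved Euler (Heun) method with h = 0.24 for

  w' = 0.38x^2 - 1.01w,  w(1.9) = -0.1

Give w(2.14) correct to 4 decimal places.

Heun: k1 = f(x_n, w_n); k2 = f(x_n + h, w_n + h·k1); w_{n+1} = w_n + (h/2)·(k1 + k2).
x=1.900000, w=-0.100000:
  k1 = f(1.900000, -0.100000) = 1.472800
  k2 = f(2.140000, 0.253472) = 1.484241
  w ← -0.100000 + (0.24/2)·(1.472800 + 1.484241) = 0.254845
w(2.14) ≈ 0.2548

0.2548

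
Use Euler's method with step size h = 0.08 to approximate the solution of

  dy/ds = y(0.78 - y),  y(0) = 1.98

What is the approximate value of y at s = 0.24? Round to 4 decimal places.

1.5314

Euler: y_{n+1} = y_n + h·f(s_n, y_n).
s=0.000000, y=1.980000: f=-2.376000 → y ← 1.980000 + 0.08·(-2.376000) = 1.789920
s=0.080000, y=1.789920: f=-1.807676 → y ← 1.789920 + 0.08·(-1.807676) = 1.645306
s=0.160000, y=1.645306: f=-1.423693 → y ← 1.645306 + 0.08·(-1.423693) = 1.531410
y(0.24) ≈ 1.5314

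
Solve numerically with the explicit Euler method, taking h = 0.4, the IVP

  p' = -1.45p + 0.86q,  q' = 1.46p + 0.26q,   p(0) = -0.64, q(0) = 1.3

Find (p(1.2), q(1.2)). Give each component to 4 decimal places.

0.6238, 1.6657

Euler on (p,q): p_{n+1} = p_n + h·p', q_{n+1} = q_n + h·q'.
0.000000: (-0.640000, 1.300000); f=(2.046000, -0.596400) → (0.178400, 1.061440)
0.400000: (0.178400, 1.061440); f=(0.654158, 0.536438) → (0.440063, 1.276015)
0.800000: (0.440063, 1.276015); f=(0.459281, 0.974256) → (0.623776, 1.665718)
(p(1.2), q(1.2)) ≈ (0.6238, 1.6657)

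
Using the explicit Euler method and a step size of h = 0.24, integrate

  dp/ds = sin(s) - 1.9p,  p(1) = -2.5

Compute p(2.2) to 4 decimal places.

0.3570

Euler: p_{n+1} = p_n + h·f(s_n, p_n).
s=1.000000, p=-2.500000: f=5.591471 → p ← -2.500000 + 0.24·5.591471 = -1.158047
s=1.240000, p=-1.158047: f=3.146073 → p ← -1.158047 + 0.24·3.146073 = -0.402989
s=1.480000, p=-0.402989: f=1.761561 → p ← -0.402989 + 0.24·1.761561 = 0.019785
s=1.720000, p=0.019785: f=0.951298 → p ← 0.019785 + 0.24·0.951298 = 0.248097
s=1.960000, p=0.248097: f=0.453828 → p ← 0.248097 + 0.24·0.453828 = 0.357015
p(2.2) ≈ 0.3570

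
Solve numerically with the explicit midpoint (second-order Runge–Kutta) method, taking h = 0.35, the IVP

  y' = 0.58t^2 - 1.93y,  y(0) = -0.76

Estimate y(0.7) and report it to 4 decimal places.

Midpoint: k1 = f(t_n, y_n); k2 = f(t_n + h/2, y_n + (h/2)·k1); y_{n+1} = y_n + h·k2.
t=0.000000, y=-0.760000:
  k1 = f(0.000000, -0.760000) = 1.466800
  k2 = f(0.175000, -0.503310) = 0.989151
  y ← -0.760000 + 0.35·0.989151 = -0.413797
t=0.350000, y=-0.413797:
  k1 = f(0.350000, -0.413797) = 0.869679
  k2 = f(0.525000, -0.261603) = 0.664757
  y ← -0.413797 + 0.35·0.664757 = -0.181132
y(0.7) ≈ -0.1811

-0.1811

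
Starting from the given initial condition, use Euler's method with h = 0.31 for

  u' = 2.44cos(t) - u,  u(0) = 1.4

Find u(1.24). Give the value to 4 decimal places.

Euler: u_{n+1} = u_n + h·f(t_n, u_n).
t=0.000000, u=1.400000: f=1.040000 → u ← 1.400000 + 0.31·1.040000 = 1.722400
t=0.310000, u=1.722400: f=0.601294 → u ← 1.722400 + 0.31·0.601294 = 1.908801
t=0.620000, u=1.908801: f=0.077062 → u ← 1.908801 + 0.31·0.077062 = 1.932690
t=0.930000, u=1.932690: f=-0.473976 → u ← 1.932690 + 0.31·(-0.473976) = 1.785758
u(1.24) ≈ 1.7858

1.7858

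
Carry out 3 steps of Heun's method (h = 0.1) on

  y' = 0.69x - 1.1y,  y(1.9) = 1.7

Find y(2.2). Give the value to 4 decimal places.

1.5856

Heun: k1 = f(x_n, y_n); k2 = f(x_n + h, y_n + h·k1); y_{n+1} = y_n + (h/2)·(k1 + k2).
x=1.900000, y=1.700000:
  k1 = f(1.900000, 1.700000) = -0.559000
  k2 = f(2.000000, 1.644100) = -0.428510
  y ← 1.700000 + (0.1/2)·(-0.559000 + (-0.428510)) = 1.650624
x=2.000000, y=1.650624:
  k1 = f(2.000000, 1.650624) = -0.435687
  k2 = f(2.100000, 1.607056) = -0.318761
  y ← 1.650624 + (0.1/2)·(-0.435687 + (-0.318761)) = 1.612902
x=2.100000, y=1.612902:
  k1 = f(2.100000, 1.612902) = -0.325192
  k2 = f(2.200000, 1.580383) = -0.220421
  y ← 1.612902 + (0.1/2)·(-0.325192 + (-0.220421)) = 1.585621
y(2.2) ≈ 1.5856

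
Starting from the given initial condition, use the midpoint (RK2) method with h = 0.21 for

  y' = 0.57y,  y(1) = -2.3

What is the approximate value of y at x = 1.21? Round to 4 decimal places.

-2.5918

Midpoint: k1 = f(x_n, y_n); k2 = f(x_n + h/2, y_n + (h/2)·k1); y_{n+1} = y_n + h·k2.
x=1.000000, y=-2.300000:
  k1 = f(1.000000, -2.300000) = -1.311000
  k2 = f(1.105000, -2.437655) = -1.389463
  y ← -2.300000 + 0.21·(-1.389463) = -2.591787
y(1.21) ≈ -2.5918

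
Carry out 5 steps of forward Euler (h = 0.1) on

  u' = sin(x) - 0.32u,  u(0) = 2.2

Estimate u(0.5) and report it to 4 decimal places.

1.9650

Euler: u_{n+1} = u_n + h·f(x_n, u_n).
x=0.000000, u=2.200000: f=-0.704000 → u ← 2.200000 + 0.1·(-0.704000) = 2.129600
x=0.100000, u=2.129600: f=-0.581639 → u ← 2.129600 + 0.1·(-0.581639) = 2.071436
x=0.200000, u=2.071436: f=-0.464190 → u ← 2.071436 + 0.1·(-0.464190) = 2.025017
x=0.300000, u=2.025017: f=-0.352485 → u ← 2.025017 + 0.1·(-0.352485) = 1.989769
x=0.400000, u=1.989769: f=-0.247308 → u ← 1.989769 + 0.1·(-0.247308) = 1.965038
u(0.5) ≈ 1.9650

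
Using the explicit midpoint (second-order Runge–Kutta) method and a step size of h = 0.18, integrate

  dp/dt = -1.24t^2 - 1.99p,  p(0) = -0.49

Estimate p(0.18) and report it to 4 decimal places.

-0.3477

Midpoint: k1 = f(t_n, p_n); k2 = f(t_n + h/2, p_n + (h/2)·k1); p_{n+1} = p_n + h·k2.
t=0.000000, p=-0.490000:
  k1 = f(0.000000, -0.490000) = 0.975100
  k2 = f(0.090000, -0.402241) = 0.790416
  p ← -0.490000 + 0.18·0.790416 = -0.347725
p(0.18) ≈ -0.3477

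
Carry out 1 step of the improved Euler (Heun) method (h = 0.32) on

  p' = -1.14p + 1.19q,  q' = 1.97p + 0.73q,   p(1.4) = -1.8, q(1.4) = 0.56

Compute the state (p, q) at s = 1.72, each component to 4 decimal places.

Heun on (p,q): k1 = f(s_n, state_n); k2 = f(s_n + h, state_n + h·k1); state_{n+1} = state_n + (h/2)·(k1 + k2).
1.400000: (-1.800000, 0.560000)
  k1 = (2.718400, -3.137200)
  predictor → (-0.930112, -0.443904)
  k2 = (0.532082, -2.156371)
  → (-1.279923, -0.286971)
(p(1.72), q(1.72)) ≈ (-1.2799, -0.2870)

-1.2799, -0.2870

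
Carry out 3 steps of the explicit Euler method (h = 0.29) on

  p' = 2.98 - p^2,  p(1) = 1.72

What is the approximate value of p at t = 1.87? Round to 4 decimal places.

Euler: p_{n+1} = p_n + h·f(t_n, p_n).
t=1.000000, p=1.720000: f=0.021600 → p ← 1.720000 + 0.29·0.021600 = 1.726264
t=1.290000, p=1.726264: f=0.000013 → p ← 1.726264 + 0.29·0.000013 = 1.726268
t=1.580000, p=1.726268: f=0.000000 → p ← 1.726268 + 0.29·0.000000 = 1.726268
p(1.87) ≈ 1.7263

1.7263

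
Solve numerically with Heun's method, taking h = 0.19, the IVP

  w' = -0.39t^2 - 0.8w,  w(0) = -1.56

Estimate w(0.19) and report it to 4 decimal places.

-1.3422

Heun: k1 = f(t_n, w_n); k2 = f(t_n + h, w_n + h·k1); w_{n+1} = w_n + (h/2)·(k1 + k2).
t=0.000000, w=-1.560000:
  k1 = f(0.000000, -1.560000) = 1.248000
  k2 = f(0.190000, -1.322880) = 1.044225
  w ← -1.560000 + (0.19/2)·(1.248000 + 1.044225) = -1.342239
w(0.19) ≈ -1.3422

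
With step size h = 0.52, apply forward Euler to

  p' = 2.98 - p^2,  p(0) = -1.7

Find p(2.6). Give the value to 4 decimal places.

1.1170

Euler: p_{n+1} = p_n + h·f(t_n, p_n).
t=0.000000, p=-1.700000: f=0.090000 → p ← -1.700000 + 0.52·0.090000 = -1.653200
t=0.520000, p=-1.653200: f=0.246930 → p ← -1.653200 + 0.52·0.246930 = -1.524797
t=1.040000, p=-1.524797: f=0.654996 → p ← -1.524797 + 0.52·0.654996 = -1.184199
t=1.560000, p=-1.184199: f=1.577673 → p ← -1.184199 + 0.52·1.577673 = -0.363809
t=2.080000, p=-0.363809: f=2.847643 → p ← -0.363809 + 0.52·2.847643 = 1.116966
p(2.6) ≈ 1.1170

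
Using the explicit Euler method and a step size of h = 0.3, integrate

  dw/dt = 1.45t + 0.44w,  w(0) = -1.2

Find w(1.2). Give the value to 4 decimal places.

Euler: w_{n+1} = w_n + h·f(t_n, w_n).
t=0.000000, w=-1.200000: f=-0.528000 → w ← -1.200000 + 0.3·(-0.528000) = -1.358400
t=0.300000, w=-1.358400: f=-0.162696 → w ← -1.358400 + 0.3·(-0.162696) = -1.407209
t=0.600000, w=-1.407209: f=0.250828 → w ← -1.407209 + 0.3·0.250828 = -1.331960
t=0.900000, w=-1.331960: f=0.718937 → w ← -1.331960 + 0.3·0.718937 = -1.116279
w(1.2) ≈ -1.1163

-1.1163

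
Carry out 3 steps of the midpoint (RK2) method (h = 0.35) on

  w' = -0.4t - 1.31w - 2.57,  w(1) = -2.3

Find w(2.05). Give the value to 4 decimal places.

Midpoint: k1 = f(t_n, w_n); k2 = f(t_n + h/2, w_n + (h/2)·k1); w_{n+1} = w_n + h·k2.
t=1.000000, w=-2.300000:
  k1 = f(1.000000, -2.300000) = 0.043000
  k2 = f(1.175000, -2.292475) = -0.036858
  w ← -2.300000 + 0.35·(-0.036858) = -2.312900
t=1.350000, w=-2.312900:
  k1 = f(1.350000, -2.312900) = -0.080101
  k2 = f(1.525000, -2.326918) = -0.131738
  w ← -2.312900 + 0.35·(-0.131738) = -2.359008
t=1.700000, w=-2.359008:
  k1 = f(1.700000, -2.359008) = -0.159699
  k2 = f(1.875000, -2.386956) = -0.193088
  w ← -2.359008 + 0.35·(-0.193088) = -2.426589
w(2.05) ≈ -2.4266

-2.4266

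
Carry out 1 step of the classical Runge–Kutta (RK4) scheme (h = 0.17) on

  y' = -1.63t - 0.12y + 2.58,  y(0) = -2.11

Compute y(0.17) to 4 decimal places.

RK4: k1 = f(t_n, y_n); k2 = f(t_n + h/2, y_n + (h/2)·k1); k3 = f(t_n + h/2, y_n + (h/2)·k2); k4 = f(t_n + h, y_n + h·k3); y_{n+1} = y_n + (h/6)·(k1 + 2k2 + 2k3 + k4).
t=0.000000, y=-2.110000:
  k1 = f(0.000000, -2.110000) = 2.833200
  k2 = f(0.085000, -1.869178) = 2.665751
  k3 = f(0.085000, -1.883411) = 2.667459
  k4 = f(0.170000, -1.656532) = 2.501684
  y ← -2.110000 + (0.17/6)·(k1 + 2k2 + 2k3 + k4) = -1.656630
y(0.17) ≈ -1.6566

-1.6566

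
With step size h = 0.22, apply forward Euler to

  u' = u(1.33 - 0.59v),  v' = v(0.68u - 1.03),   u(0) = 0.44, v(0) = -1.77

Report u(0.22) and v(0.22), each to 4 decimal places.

0.6698, -1.4854

Euler on (u,v): u_{n+1} = u_n + h·u', v_{n+1} = v_n + h·v'.
0.000000: (0.440000, -1.770000); f=(1.044692, 1.293516) → (0.669832, -1.485426)
(u(0.22), v(0.22)) ≈ (0.6698, -1.4854)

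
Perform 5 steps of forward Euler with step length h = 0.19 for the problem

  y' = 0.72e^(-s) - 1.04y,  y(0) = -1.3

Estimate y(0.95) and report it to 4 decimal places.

Euler: y_{n+1} = y_n + h·f(s_n, y_n).
s=0.000000, y=-1.300000: f=2.072000 → y ← -1.300000 + 0.19·2.072000 = -0.906320
s=0.190000, y=-0.906320: f=1.537983 → y ← -0.906320 + 0.19·1.537983 = -0.614103
s=0.380000, y=-0.614103: f=1.131047 → y ← -0.614103 + 0.19·1.131047 = -0.399204
s=0.570000, y=-0.399204: f=0.822351 → y ← -0.399204 + 0.19·0.822351 = -0.242958
s=0.760000, y=-0.242958: f=0.589396 → y ← -0.242958 + 0.19·0.589396 = -0.130972
y(0.95) ≈ -0.1310

-0.1310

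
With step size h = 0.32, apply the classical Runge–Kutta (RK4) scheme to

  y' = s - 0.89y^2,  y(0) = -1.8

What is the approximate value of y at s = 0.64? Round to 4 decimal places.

-30.6250

RK4: k1 = f(s_n, y_n); k2 = f(s_n + h/2, y_n + (h/2)·k1); k3 = f(s_n + h/2, y_n + (h/2)·k2); k4 = f(s_n + h, y_n + h·k3); y_{n+1} = y_n + (h/6)·(k1 + 2k2 + 2k3 + k4).
s=0.000000, y=-1.800000:
  k1 = f(0.000000, -1.800000) = -2.883600
  k2 = f(0.160000, -2.261376) = -4.391301
  k3 = f(0.160000, -2.502608) = -5.414112
  k4 = f(0.320000, -3.532516) = -10.786015
  y ← -1.800000 + (0.32/6)·(k1 + 2k2 + 2k3 + k4) = -3.574957
s=0.320000, y=-3.574957:
  k1 = f(0.320000, -3.574957) = -11.054482
  k2 = f(0.480000, -5.343674) = -24.933819
  k3 = f(0.480000, -7.564368) = -50.445500
  k4 = f(0.640000, -19.717517) = -345.374616
  y ← -3.574957 + (0.32/6)·(k1 + 2k2 + 2k3 + k4) = -30.624969
y(0.64) ≈ -30.6250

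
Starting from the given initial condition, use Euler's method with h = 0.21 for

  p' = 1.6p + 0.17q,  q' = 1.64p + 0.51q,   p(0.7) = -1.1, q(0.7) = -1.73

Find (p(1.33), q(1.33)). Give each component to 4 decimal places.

-2.9522, -4.1285

Euler on (p,q): p_{n+1} = p_n + h·p', q_{n+1} = q_n + h·q'.
0.700000: (-1.100000, -1.730000); f=(-2.054100, -2.686300) → (-1.531361, -2.294123)
0.910000: (-1.531361, -2.294123); f=(-2.840179, -3.681435) → (-2.127798, -3.067224)
1.120000: (-2.127798, -3.067224); f=(-3.925906, -5.053874) → (-2.952239, -4.128538)
(p(1.33), q(1.33)) ≈ (-2.9522, -4.1285)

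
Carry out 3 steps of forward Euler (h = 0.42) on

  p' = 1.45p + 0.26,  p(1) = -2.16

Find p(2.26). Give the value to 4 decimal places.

-8.4299

Euler: p_{n+1} = p_n + h·f(x_n, p_n).
x=1.000000, p=-2.160000: f=-2.872000 → p ← -2.160000 + 0.42·(-2.872000) = -3.366240
x=1.420000, p=-3.366240: f=-4.621048 → p ← -3.366240 + 0.42·(-4.621048) = -5.307080
x=1.840000, p=-5.307080: f=-7.435266 → p ← -5.307080 + 0.42·(-7.435266) = -8.429892
p(2.26) ≈ -8.4299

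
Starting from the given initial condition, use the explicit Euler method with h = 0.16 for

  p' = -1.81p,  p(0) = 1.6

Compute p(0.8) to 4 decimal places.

0.2895

Euler: p_{n+1} = p_n + h·f(x_n, p_n).
x=0.000000, p=1.600000: f=-2.896000 → p ← 1.600000 + 0.16·(-2.896000) = 1.136640
x=0.160000, p=1.136640: f=-2.057318 → p ← 1.136640 + 0.16·(-2.057318) = 0.807469
x=0.320000, p=0.807469: f=-1.461519 → p ← 0.807469 + 0.16·(-1.461519) = 0.573626
x=0.480000, p=0.573626: f=-1.038263 → p ← 0.573626 + 0.16·(-1.038263) = 0.407504
x=0.640000, p=0.407504: f=-0.737582 → p ← 0.407504 + 0.16·(-0.737582) = 0.289491
p(0.8) ≈ 0.2895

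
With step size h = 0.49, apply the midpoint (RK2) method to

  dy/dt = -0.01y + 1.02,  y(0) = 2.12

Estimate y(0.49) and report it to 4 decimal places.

Midpoint: k1 = f(t_n, y_n); k2 = f(t_n + h/2, y_n + (h/2)·k1); y_{n+1} = y_n + h·k2.
t=0.000000, y=2.120000:
  k1 = f(0.000000, 2.120000) = 0.998800
  k2 = f(0.245000, 2.364706) = 0.996353
  y ← 2.120000 + 0.49·0.996353 = 2.608213
y(0.49) ≈ 2.6082

2.6082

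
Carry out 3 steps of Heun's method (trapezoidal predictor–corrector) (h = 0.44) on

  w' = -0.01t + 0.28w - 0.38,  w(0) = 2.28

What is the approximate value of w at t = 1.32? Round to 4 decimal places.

2.6818

Heun: k1 = f(t_n, w_n); k2 = f(t_n + h, w_n + h·k1); w_{n+1} = w_n + (h/2)·(k1 + k2).
t=0.000000, w=2.280000:
  k1 = f(0.000000, 2.280000) = 0.258400
  k2 = f(0.440000, 2.393696) = 0.285835
  w ← 2.280000 + (0.44/2)·(0.258400 + 0.285835) = 2.399732
t=0.440000, w=2.399732:
  k1 = f(0.440000, 2.399732) = 0.287525
  k2 = f(0.880000, 2.526243) = 0.318548
  w ← 2.399732 + (0.44/2)·(0.287525 + 0.318548) = 2.533068
t=0.880000, w=2.533068:
  k1 = f(0.880000, 2.533068) = 0.320459
  k2 = f(1.320000, 2.674070) = 0.355539
  w ← 2.533068 + (0.44/2)·(0.320459 + 0.355539) = 2.681787
w(1.32) ≈ 2.6818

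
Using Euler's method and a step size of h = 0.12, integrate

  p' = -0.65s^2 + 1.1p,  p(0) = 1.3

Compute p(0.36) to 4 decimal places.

Euler: p_{n+1} = p_n + h·f(s_n, p_n).
s=0.000000, p=1.300000: f=1.430000 → p ← 1.300000 + 0.12·1.430000 = 1.471600
s=0.120000, p=1.471600: f=1.609400 → p ← 1.471600 + 0.12·1.609400 = 1.664728
s=0.240000, p=1.664728: f=1.793761 → p ← 1.664728 + 0.12·1.793761 = 1.879979
p(0.36) ≈ 1.8800

1.8800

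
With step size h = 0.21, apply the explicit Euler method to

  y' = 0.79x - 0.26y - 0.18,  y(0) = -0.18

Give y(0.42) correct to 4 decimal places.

-0.1996

Euler: y_{n+1} = y_n + h·f(x_n, y_n).
x=0.000000, y=-0.180000: f=-0.133200 → y ← -0.180000 + 0.21·(-0.133200) = -0.207972
x=0.210000, y=-0.207972: f=0.039973 → y ← -0.207972 + 0.21·0.039973 = -0.199578
y(0.42) ≈ -0.1996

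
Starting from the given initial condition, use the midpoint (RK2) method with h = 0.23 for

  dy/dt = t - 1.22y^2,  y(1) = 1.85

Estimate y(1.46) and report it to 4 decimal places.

1.3092

Midpoint: k1 = f(t_n, y_n); k2 = f(t_n + h/2, y_n + (h/2)·k1); y_{n+1} = y_n + h·k2.
t=1.000000, y=1.850000:
  k1 = f(1.000000, 1.850000) = -3.175450
  k2 = f(1.115000, 1.484823) = -1.574734
  y ← 1.850000 + 0.23·(-1.574734) = 1.487811
t=1.230000, y=1.487811:
  k1 = f(1.230000, 1.487811) = -1.470570
  k2 = f(1.345000, 1.318696) = -0.776529
  y ← 1.487811 + 0.23·(-0.776529) = 1.309210
y(1.46) ≈ 1.3092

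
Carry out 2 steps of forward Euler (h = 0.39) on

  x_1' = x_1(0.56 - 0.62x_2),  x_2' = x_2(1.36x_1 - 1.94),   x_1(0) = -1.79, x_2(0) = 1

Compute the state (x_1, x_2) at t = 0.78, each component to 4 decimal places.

Euler on (x_1,x_2): x_1_{n+1} = x_1_n + h·x_1', x_2_{n+1} = x_2_n + h·x_2'.
0.000000: (-1.790000, 1.000000); f=(0.107400, -4.374400) → (-1.748114, -0.706016)
0.390000: (-1.748114, -0.706016); f=(-1.744146, 3.048178) → (-2.428331, 0.482774)
(x_1(0.78), x_2(0.78)) ≈ (-2.4283, 0.4828)

-2.4283, 0.4828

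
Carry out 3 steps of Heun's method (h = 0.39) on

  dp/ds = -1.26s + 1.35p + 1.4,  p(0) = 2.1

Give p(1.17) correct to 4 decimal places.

12.0370

Heun: k1 = f(s_n, p_n); k2 = f(s_n + h, p_n + h·k1); p_{n+1} = p_n + (h/2)·(k1 + k2).
s=0.000000, p=2.100000:
  k1 = f(0.000000, 2.100000) = 4.235000
  k2 = f(0.390000, 3.751650) = 5.973328
  p ← 2.100000 + (0.39/2)·(4.235000 + 5.973328) = 4.090624
s=0.390000, p=4.090624:
  k1 = f(0.390000, 4.090624) = 6.430942
  k2 = f(0.780000, 6.598691) = 9.325433
  p ← 4.090624 + (0.39/2)·(6.430942 + 9.325433) = 7.163117
s=0.780000, p=7.163117:
  k1 = f(0.780000, 7.163117) = 10.087408
  k2 = f(1.170000, 11.097206) = 14.907028
  p ← 7.163117 + (0.39/2)·(10.087408 + 14.907028) = 12.037032
p(1.17) ≈ 12.0370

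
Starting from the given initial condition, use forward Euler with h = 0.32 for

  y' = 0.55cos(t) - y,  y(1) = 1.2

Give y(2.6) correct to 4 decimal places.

Euler: y_{n+1} = y_n + h·f(t_n, y_n).
t=1.000000, y=1.200000: f=-0.902834 → y ← 1.200000 + 0.32·(-0.902834) = 0.911093
t=1.320000, y=0.911093: f=-0.774597 → y ← 0.911093 + 0.32·(-0.774597) = 0.663222
t=1.640000, y=0.663222: f=-0.701254 → y ← 0.663222 + 0.32·(-0.701254) = 0.438821
t=1.960000, y=0.438821: f=-0.647519 → y ← 0.438821 + 0.32·(-0.647519) = 0.231615
t=2.280000, y=0.231615: f=-0.589791 → y ← 0.231615 + 0.32·(-0.589791) = 0.042882
y(2.6) ≈ 0.0429

0.0429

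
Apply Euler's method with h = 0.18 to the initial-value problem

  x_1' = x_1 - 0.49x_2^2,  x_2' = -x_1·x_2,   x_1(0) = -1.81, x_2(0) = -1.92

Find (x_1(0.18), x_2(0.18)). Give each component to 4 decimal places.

-2.4609, -2.5455

Euler on (x_1,x_2): x_1_{n+1} = x_1_n + h·x_1', x_2_{n+1} = x_2_n + h·x_2'.
0.000000: (-1.810000, -1.920000); f=(-3.616336, -3.475200) → (-2.460940, -2.545536)
(x_1(0.18), x_2(0.18)) ≈ (-2.4609, -2.5455)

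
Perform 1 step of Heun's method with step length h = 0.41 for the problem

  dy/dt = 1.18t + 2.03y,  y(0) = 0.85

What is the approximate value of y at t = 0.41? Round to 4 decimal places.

Heun: k1 = f(t_n, y_n); k2 = f(t_n + h, y_n + h·k1); y_{n+1} = y_n + (h/2)·(k1 + k2).
t=0.000000, y=0.850000:
  k1 = f(0.000000, 0.850000) = 1.725500
  k2 = f(0.410000, 1.557455) = 3.645434
  y ← 0.850000 + (0.41/2)·(1.725500 + 3.645434) = 1.951041
y(0.41) ≈ 1.9510

1.9510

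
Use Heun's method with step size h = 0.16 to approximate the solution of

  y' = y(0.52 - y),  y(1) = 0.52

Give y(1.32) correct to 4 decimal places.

Heun: k1 = f(t_n, y_n); k2 = f(t_n + h, y_n + h·k1); y_{n+1} = y_n + (h/2)·(k1 + k2).
t=1.000000, y=0.520000:
  k1 = f(1.000000, 0.520000) = 0.000000
  k2 = f(1.160000, 0.520000) = 0.000000
  y ← 0.520000 + (0.16/2)·(0.000000 + 0.000000) = 0.520000
t=1.160000, y=0.520000:
  k1 = f(1.160000, 0.520000) = 0.000000
  k2 = f(1.320000, 0.520000) = 0.000000
  y ← 0.520000 + (0.16/2)·(0.000000 + 0.000000) = 0.520000
y(1.32) ≈ 0.5200

0.5200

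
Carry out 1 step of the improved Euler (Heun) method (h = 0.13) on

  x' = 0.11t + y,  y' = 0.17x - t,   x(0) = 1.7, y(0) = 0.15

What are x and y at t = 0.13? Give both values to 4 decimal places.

Heun on (x,y): k1 = f(t_n, state_n); k2 = f(t_n + h, state_n + h·k1); state_{n+1} = state_n + (h/2)·(k1 + k2).
0.000000: (1.700000, 0.150000)
  k1 = (0.150000, 0.289000)
  predictor → (1.719500, 0.187570)
  k2 = (0.201870, 0.162315)
  → (1.722872, 0.179335)
(x(0.13), y(0.13)) ≈ (1.7229, 0.1793)

1.7229, 0.1793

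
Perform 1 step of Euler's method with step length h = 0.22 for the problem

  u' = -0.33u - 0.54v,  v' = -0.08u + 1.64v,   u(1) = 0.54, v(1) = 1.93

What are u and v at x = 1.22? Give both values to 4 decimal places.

Euler on (u,v): u_{n+1} = u_n + h·u', v_{n+1} = v_n + h·v'.
1.000000: (0.540000, 1.930000); f=(-1.220400, 3.122000) → (0.271512, 2.616840)
(u(1.22), v(1.22)) ≈ (0.2715, 2.6168)

0.2715, 2.6168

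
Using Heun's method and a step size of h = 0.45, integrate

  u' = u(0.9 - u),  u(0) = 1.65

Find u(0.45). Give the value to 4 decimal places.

1.3241

Heun: k1 = f(t_n, u_n); k2 = f(t_n + h, u_n + h·k1); u_{n+1} = u_n + (h/2)·(k1 + k2).
t=0.000000, u=1.650000:
  k1 = f(0.000000, 1.650000) = -1.237500
  k2 = f(0.450000, 1.093125) = -0.211110
  u ← 1.650000 + (0.45/2)·(-1.237500 + (-0.211110)) = 1.324063
u(0.45) ≈ 1.3241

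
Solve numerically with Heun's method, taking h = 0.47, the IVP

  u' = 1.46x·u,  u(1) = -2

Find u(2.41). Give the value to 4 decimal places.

-44.7912

Heun: k1 = f(x_n, u_n); k2 = f(x_n + h, u_n + h·k1); u_{n+1} = u_n + (h/2)·(k1 + k2).
x=1.000000, u=-2.000000:
  k1 = f(1.000000, -2.000000) = -2.920000
  k2 = f(1.470000, -3.372400) = -7.237845
  u ← -2.000000 + (0.47/2)·(-2.920000 + (-7.237845)) = -4.387094
x=1.470000, u=-4.387094:
  k1 = f(1.470000, -4.387094) = -9.415580
  k2 = f(1.940000, -8.812416) = -24.960288
  u ← -4.387094 + (0.47/2)·(-9.415580 + (-24.960288)) = -12.465423
x=1.940000, u=-12.465423:
  k1 = f(1.940000, -12.465423) = -35.307063
  k2 = f(2.410000, -29.059742) = -102.249608
  u ← -12.465423 + (0.47/2)·(-35.307063 + (-102.249608)) = -44.791240
u(2.41) ≈ -44.7912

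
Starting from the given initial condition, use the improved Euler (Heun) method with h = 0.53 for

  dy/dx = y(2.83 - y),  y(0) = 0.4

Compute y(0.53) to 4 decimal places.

Heun: k1 = f(x_n, y_n); k2 = f(x_n + h, y_n + h·k1); y_{n+1} = y_n + (h/2)·(k1 + k2).
x=0.000000, y=0.400000:
  k1 = f(0.000000, 0.400000) = 0.972000
  k2 = f(0.530000, 0.915160) = 1.752385
  y ← 0.400000 + (0.53/2)·(0.972000 + 1.752385) = 1.121962
y(0.53) ≈ 1.1220

1.1220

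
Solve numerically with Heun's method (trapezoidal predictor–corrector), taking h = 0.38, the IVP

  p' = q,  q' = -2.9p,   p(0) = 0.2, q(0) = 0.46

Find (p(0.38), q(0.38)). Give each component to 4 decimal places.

0.3329, 0.1433

Heun on (p,q): k1 = f(s_n, state_n); k2 = f(s_n + h, state_n + h·k1); state_{n+1} = state_n + (h/2)·(k1 + k2).
0.000000: (0.200000, 0.460000)
  k1 = (0.460000, -0.580000)
  predictor → (0.374800, 0.239600)
  k2 = (0.239600, -1.086920)
  → (0.332924, 0.143285)
(p(0.38), q(0.38)) ≈ (0.3329, 0.1433)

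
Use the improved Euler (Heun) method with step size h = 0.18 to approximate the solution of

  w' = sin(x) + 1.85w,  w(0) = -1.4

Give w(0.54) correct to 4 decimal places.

Heun: k1 = f(x_n, w_n); k2 = f(x_n + h, w_n + h·k1); w_{n+1} = w_n + (h/2)·(k1 + k2).
x=0.000000, w=-1.400000:
  k1 = f(0.000000, -1.400000) = -2.590000
  k2 = f(0.180000, -1.866200) = -3.273440
  w ← -1.400000 + (0.18/2)·(-2.590000 + (-3.273440)) = -1.927710
x=0.180000, w=-1.927710:
  k1 = f(0.180000, -1.927710) = -3.387233
  k2 = f(0.360000, -2.537412) = -4.341937
  w ← -1.927710 + (0.18/2)·(-3.387233 + (-4.341937)) = -2.623335
x=0.360000, w=-2.623335:
  k1 = f(0.360000, -2.623335) = -4.500895
  k2 = f(0.540000, -3.433496) = -5.837832
  w ← -2.623335 + (0.18/2)·(-4.500895 + (-5.837832)) = -3.553820
w(0.54) ≈ -3.5538

-3.5538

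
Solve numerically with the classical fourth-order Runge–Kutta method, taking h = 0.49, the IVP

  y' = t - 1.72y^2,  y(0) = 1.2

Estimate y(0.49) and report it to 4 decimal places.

0.6608

RK4: k1 = f(t_n, y_n); k2 = f(t_n + h/2, y_n + (h/2)·k1); k3 = f(t_n + h/2, y_n + (h/2)·k2); k4 = f(t_n + h, y_n + h·k3); y_{n+1} = y_n + (h/6)·(k1 + 2k2 + 2k3 + k4).
t=0.000000, y=1.200000:
  k1 = f(0.000000, 1.200000) = -2.476800
  k2 = f(0.245000, 0.593184) = -0.360212
  k3 = f(0.245000, 1.111748) = -1.880892
  k4 = f(0.490000, 0.278363) = 0.356724
  y ← 1.200000 + (0.49/6)·(k1 + 2k2 + 2k3 + k4) = 0.660814
y(0.49) ≈ 0.6608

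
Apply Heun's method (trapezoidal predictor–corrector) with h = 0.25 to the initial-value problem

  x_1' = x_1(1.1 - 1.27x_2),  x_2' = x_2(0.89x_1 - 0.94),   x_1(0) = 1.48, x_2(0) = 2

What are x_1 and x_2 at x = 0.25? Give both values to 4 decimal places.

Heun on (x_1,x_2): k1 = f(x_n, state_n); k2 = f(x_n + h, state_n + h·k1); state_{n+1} = state_n + (h/2)·(k1 + k2).
0.000000: (1.480000, 2.000000)
  k1 = (-2.131200, 0.754400)
  predictor → (0.947200, 2.188600)
  k2 = (-1.590843, -0.212277)
  → (1.014745, 2.067765)
(x_1(0.25), x_2(0.25)) ≈ (1.0147, 2.0678)

1.0147, 2.0678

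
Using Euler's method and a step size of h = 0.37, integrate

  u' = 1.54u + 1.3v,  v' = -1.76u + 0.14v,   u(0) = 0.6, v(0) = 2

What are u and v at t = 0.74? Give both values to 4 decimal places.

3.8126, 0.5618

Euler on (u,v): u_{n+1} = u_n + h·u', v_{n+1} = v_n + h·v'.
0.000000: (0.600000, 2.000000); f=(3.524000, -0.776000) → (1.903880, 1.712880)
0.370000: (1.903880, 1.712880); f=(5.158719, -3.111026) → (3.812606, 0.561801)
(u(0.74), v(0.74)) ≈ (3.8126, 0.5618)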